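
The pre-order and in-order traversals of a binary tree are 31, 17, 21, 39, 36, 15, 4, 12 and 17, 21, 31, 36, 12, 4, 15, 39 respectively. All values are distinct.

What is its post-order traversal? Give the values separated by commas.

The first element of pre-order is the root; it splits in-order into left and right subtrees.
Root 31: left subtree has 2 nodes {17, 21}, right has 5 {36, 12, 4, 15, 39}.
  Root 17: left subtree has 0 nodes { }, right has 1 {21}.
  Root 39: left subtree has 4 nodes {36, 12, 4, 15}, right has 0 { }.
    Root 36: left subtree has 0 nodes { }, right has 3 {12, 4, 15}.
      Root 15: left subtree has 2 nodes {12, 4}, right has 0 { }.
        Root 4: left subtree has 1 node {12}, right has 0 { }.

21, 17, 12, 4, 15, 36, 39, 31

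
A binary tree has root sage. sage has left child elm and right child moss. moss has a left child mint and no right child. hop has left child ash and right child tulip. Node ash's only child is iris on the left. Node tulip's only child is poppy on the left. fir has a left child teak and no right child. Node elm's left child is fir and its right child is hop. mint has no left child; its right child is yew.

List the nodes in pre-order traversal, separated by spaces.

Pre-order visits the node, then its left subtree, then its right subtree.
Visit sage.
At sage: go left to elm.
  Visit elm.
  At elm: go left to fir.
    Visit fir.
    At fir: go left to teak.
      teak is a leaf — visit teak.
    At fir: no right child.
  At elm: go right to hop.
    Visit hop.
    At hop: go left to ash.
      Visit ash.
      At ash: go left to iris.
        iris is a leaf — visit iris.
      At ash: no right child.
    At hop: go right to tulip.
      Visit tulip.
      At tulip: go left to poppy.
        poppy is a leaf — visit poppy.
      At tulip: no right child.
At sage: go right to moss.
  Visit moss.
  At moss: go left to mint.
    Visit mint.
    At mint: no left child.
    At mint: go right to yew.
      yew is a leaf — visit yew.
  At moss: no right child.

sage elm fir teak hop ash iris tulip poppy moss mint yew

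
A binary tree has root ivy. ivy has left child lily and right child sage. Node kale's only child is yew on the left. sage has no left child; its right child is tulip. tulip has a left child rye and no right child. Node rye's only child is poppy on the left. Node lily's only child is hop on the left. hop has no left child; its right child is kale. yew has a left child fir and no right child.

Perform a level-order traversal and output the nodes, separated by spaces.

Level-order visits nodes level by level from the root, left to right within each level.
Level 0: ivy
Level 1: lily, sage
Level 2: hop, tulip
Level 3: kale, rye
Level 4: yew, poppy
Level 5: fir

ivy lily sage hop tulip kale rye yew poppy fir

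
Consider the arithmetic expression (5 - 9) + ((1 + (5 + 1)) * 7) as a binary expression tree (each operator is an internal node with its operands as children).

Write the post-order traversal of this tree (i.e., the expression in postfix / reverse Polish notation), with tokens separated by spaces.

Post-order on an expression tree gives postfix notation: for each operator, emit left operand, right operand, then the operator.

5 9 - 1 5 1 + + 7 * +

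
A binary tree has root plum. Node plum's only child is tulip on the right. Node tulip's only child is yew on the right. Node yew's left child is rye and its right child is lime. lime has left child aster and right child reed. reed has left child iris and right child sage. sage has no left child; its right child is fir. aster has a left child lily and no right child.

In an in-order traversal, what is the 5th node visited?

In-order visits the left subtree, then the node, then the right subtree.
At plum: no left child.
Visit plum.
At plum: go right to tulip.
  At tulip: no left child.
  Visit tulip.
  At tulip: go right to yew.
    At yew: go left to rye.
      rye is a leaf — visit rye.
    Visit yew.
    At yew: go right to lime.
      At lime: go left to aster.
        At aster: go left to lily.
          lily is a leaf — visit lily.
        Visit aster.
        At aster: no right child.
      Visit lime.
      At lime: go right to reed.
        At reed: go left to iris.
          iris is a leaf — visit iris.
        Visit reed.
        At reed: go right to sage.
          At sage: no left child.
          Visit sage.
          At sage: go right to fir.
            fir is a leaf — visit fir.
Full in-order sequence: plum, tulip, rye, yew, lily, aster, lime, iris, reed, sage, fir.

lily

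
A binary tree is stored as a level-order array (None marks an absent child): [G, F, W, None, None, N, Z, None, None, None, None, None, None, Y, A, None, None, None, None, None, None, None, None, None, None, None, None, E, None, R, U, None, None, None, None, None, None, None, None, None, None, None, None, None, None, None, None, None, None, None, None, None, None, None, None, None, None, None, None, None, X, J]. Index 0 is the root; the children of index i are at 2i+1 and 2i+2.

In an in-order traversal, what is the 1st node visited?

F

In-order visits the left subtree, then the node, then the right subtree.
At G: go left to F.
  F is a leaf — visit F.
Visit G.
At G: go right to W.
  At W: go left to N.
    N is a leaf — visit N.
  Visit W.
  At W: go right to Z.
    At Z: go left to Y.
      At Y: go left to E.
        E is a leaf — visit E.
      Visit Y.
      At Y: no right child.
    Visit Z.
    At Z: go right to A.
      At A: go left to R.
        At R: no left child.
        Visit R.
        At R: go right to X.
          X is a leaf — visit X.
      Visit A.
      At A: go right to U.
        At U: go left to J.
          J is a leaf — visit J.
        Visit U.
        At U: no right child.
Full in-order sequence: F, G, N, W, E, Y, Z, R, X, A, J, U.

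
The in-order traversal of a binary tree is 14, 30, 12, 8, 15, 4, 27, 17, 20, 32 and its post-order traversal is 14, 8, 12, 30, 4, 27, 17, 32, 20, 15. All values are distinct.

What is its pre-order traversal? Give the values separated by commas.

15, 30, 14, 12, 8, 20, 17, 27, 4, 32

The last element of post-order is the root; it splits in-order into left and right subtrees.
Root 15: left subtree has 4 nodes {14, 30, 12, 8}, right has 5 {4, 27, 17, 20, 32}.
  Root 30: left subtree has 1 node {14}, right has 2 {12, 8}.
    Root 12: left subtree has 0 nodes { }, right has 1 {8}.
  Root 20: left subtree has 3 nodes {4, 27, 17}, right has 1 {32}.
    Root 17: left subtree has 2 nodes {4, 27}, right has 0 { }.
      Root 27: left subtree has 1 node {4}, right has 0 { }.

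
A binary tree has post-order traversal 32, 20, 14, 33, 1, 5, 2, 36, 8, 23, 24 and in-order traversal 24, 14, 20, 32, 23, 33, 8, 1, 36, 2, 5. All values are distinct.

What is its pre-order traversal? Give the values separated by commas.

The last element of post-order is the root; it splits in-order into left and right subtrees.
Root 24: left subtree has 0 nodes { }, right has 10 {14, 20, 32, 23, 33, 8, 1, 36, 2, 5}.
  Root 23: left subtree has 3 nodes {14, 20, 32}, right has 6 {33, 8, 1, 36, 2, 5}.
    Root 14: left subtree has 0 nodes { }, right has 2 {20, 32}.
      Root 20: left subtree has 0 nodes { }, right has 1 {32}.
    Root 8: left subtree has 1 node {33}, right has 4 {1, 36, 2, 5}.
      Root 36: left subtree has 1 node {1}, right has 2 {2, 5}.
        Root 2: left subtree has 0 nodes { }, right has 1 {5}.

24, 23, 14, 20, 32, 8, 33, 36, 1, 2, 5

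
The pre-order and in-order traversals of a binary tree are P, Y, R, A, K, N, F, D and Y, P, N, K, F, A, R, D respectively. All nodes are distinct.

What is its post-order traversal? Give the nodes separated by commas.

The first element of pre-order is the root; it splits in-order into left and right subtrees.
Root P: left subtree has 1 node {Y}, right has 6 {N, K, F, A, R, D}.
  Root R: left subtree has 4 nodes {N, K, F, A}, right has 1 {D}.
    Root A: left subtree has 3 nodes {N, K, F}, right has 0 { }.
      Root K: left subtree has 1 node {N}, right has 1 {F}.

Y, N, F, K, A, D, R, P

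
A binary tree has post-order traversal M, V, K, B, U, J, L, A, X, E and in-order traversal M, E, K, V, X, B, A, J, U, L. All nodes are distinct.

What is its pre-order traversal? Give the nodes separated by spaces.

E M X K V A B L J U

The last element of post-order is the root; it splits in-order into left and right subtrees.
Root E: left subtree has 1 node {M}, right has 8 {K, V, X, B, A, J, U, L}.
  Root X: left subtree has 2 nodes {K, V}, right has 5 {B, A, J, U, L}.
    Root K: left subtree has 0 nodes { }, right has 1 {V}.
    Root A: left subtree has 1 node {B}, right has 3 {J, U, L}.
      Root L: left subtree has 2 nodes {J, U}, right has 0 { }.
        Root J: left subtree has 0 nodes { }, right has 1 {U}.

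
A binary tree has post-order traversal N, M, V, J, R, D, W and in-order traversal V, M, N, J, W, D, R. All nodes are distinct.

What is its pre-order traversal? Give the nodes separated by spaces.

W J V M N D R

The last element of post-order is the root; it splits in-order into left and right subtrees.
Root W: left subtree has 4 nodes {V, M, N, J}, right has 2 {D, R}.
  Root J: left subtree has 3 nodes {V, M, N}, right has 0 { }.
    Root V: left subtree has 0 nodes { }, right has 2 {M, N}.
      Root M: left subtree has 0 nodes { }, right has 1 {N}.
  Root D: left subtree has 0 nodes { }, right has 1 {R}.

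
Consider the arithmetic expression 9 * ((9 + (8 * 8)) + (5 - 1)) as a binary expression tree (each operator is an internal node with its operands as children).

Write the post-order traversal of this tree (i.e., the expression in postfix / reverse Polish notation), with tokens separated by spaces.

Post-order on an expression tree gives postfix notation: for each operator, emit left operand, right operand, then the operator.

9 9 8 8 * + 5 1 - + *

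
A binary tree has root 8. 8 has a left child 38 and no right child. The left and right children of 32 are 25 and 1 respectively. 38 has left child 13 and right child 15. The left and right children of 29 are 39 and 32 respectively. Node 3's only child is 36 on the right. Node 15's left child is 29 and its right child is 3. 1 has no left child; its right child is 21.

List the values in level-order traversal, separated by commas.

8, 38, 13, 15, 29, 3, 39, 32, 36, 25, 1, 21

Level-order visits nodes level by level from the root, left to right within each level.
Level 0: 8
Level 1: 38
Level 2: 13, 15
Level 3: 29, 3
Level 4: 39, 32, 36
Level 5: 25, 1
Level 6: 21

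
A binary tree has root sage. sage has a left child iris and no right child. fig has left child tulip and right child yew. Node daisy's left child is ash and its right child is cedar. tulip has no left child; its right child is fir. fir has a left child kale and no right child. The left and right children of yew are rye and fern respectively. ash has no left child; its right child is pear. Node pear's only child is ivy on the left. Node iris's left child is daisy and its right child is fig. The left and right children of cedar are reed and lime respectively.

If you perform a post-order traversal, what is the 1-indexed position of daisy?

Post-order visits the left subtree, then the right subtree, then the node.
At sage: go left to iris.
  At iris: go left to daisy.
    At daisy: go left to ash.
      At ash: no left child.
      At ash: go right to pear.
        At pear: go left to ivy.
          ivy is a leaf — visit ivy.
        At pear: no right child.
        Visit pear.
      Visit ash.
    At daisy: go right to cedar.
      At cedar: go left to reed.
        reed is a leaf — visit reed.
      At cedar: go right to lime.
        lime is a leaf — visit lime.
      Visit cedar.
    Visit daisy.
  At iris: go right to fig.
    At fig: go left to tulip.
      At tulip: no left child.
      At tulip: go right to fir.
        At fir: go left to kale.
          kale is a leaf — visit kale.
        At fir: no right child.
        Visit fir.
      Visit tulip.
    At fig: go right to yew.
      At yew: go left to rye.
        rye is a leaf — visit rye.
      At yew: go right to fern.
        fern is a leaf — visit fern.
      Visit yew.
    Visit fig.
  Visit iris.
At sage: no right child.
Visit sage.
Full post-order sequence: ivy, pear, ash, reed, lime, cedar, daisy, kale, fir, tulip, rye, fern, yew, fig, iris, sage.

7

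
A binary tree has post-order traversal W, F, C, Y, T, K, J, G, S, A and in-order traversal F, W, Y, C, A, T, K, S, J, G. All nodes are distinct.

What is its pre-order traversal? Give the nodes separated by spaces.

The last element of post-order is the root; it splits in-order into left and right subtrees.
Root A: left subtree has 4 nodes {F, W, Y, C}, right has 5 {T, K, S, J, G}.
  Root Y: left subtree has 2 nodes {F, W}, right has 1 {C}.
    Root F: left subtree has 0 nodes { }, right has 1 {W}.
  Root S: left subtree has 2 nodes {T, K}, right has 2 {J, G}.
    Root K: left subtree has 1 node {T}, right has 0 { }.
    Root G: left subtree has 1 node {J}, right has 0 { }.

A Y F W C S K T G J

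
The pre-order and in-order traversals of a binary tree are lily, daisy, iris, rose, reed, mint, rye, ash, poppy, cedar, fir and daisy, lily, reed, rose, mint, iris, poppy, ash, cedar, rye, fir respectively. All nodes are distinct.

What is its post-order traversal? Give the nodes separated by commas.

daisy, reed, mint, rose, poppy, cedar, ash, fir, rye, iris, lily

The first element of pre-order is the root; it splits in-order into left and right subtrees.
Root lily: left subtree has 1 node {daisy}, right has 9 {reed, rose, mint, iris, poppy, ash, cedar, rye, fir}.
  Root iris: left subtree has 3 nodes {reed, rose, mint}, right has 5 {poppy, ash, cedar, rye, fir}.
    Root rose: left subtree has 1 node {reed}, right has 1 {mint}.
    Root rye: left subtree has 3 nodes {poppy, ash, cedar}, right has 1 {fir}.
      Root ash: left subtree has 1 node {poppy}, right has 1 {cedar}.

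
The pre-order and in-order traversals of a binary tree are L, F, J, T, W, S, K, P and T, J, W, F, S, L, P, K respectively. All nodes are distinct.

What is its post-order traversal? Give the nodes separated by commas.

T, W, J, S, F, P, K, L

The first element of pre-order is the root; it splits in-order into left and right subtrees.
Root L: left subtree has 5 nodes {T, J, W, F, S}, right has 2 {P, K}.
  Root F: left subtree has 3 nodes {T, J, W}, right has 1 {S}.
    Root J: left subtree has 1 node {T}, right has 1 {W}.
  Root K: left subtree has 1 node {P}, right has 0 { }.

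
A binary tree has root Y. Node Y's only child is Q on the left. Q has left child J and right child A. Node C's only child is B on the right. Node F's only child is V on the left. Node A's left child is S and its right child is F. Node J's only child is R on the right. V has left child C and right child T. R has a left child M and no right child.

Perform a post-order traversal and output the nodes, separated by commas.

Post-order visits the left subtree, then the right subtree, then the node.
At Y: go left to Q.
  At Q: go left to J.
    At J: no left child.
    At J: go right to R.
      At R: go left to M.
        M is a leaf — visit M.
      At R: no right child.
      Visit R.
    Visit J.
  At Q: go right to A.
    At A: go left to S.
      S is a leaf — visit S.
    At A: go right to F.
      At F: go left to V.
        At V: go left to C.
          At C: no left child.
          At C: go right to B.
            B is a leaf — visit B.
          Visit C.
        At V: go right to T.
          T is a leaf — visit T.
        Visit V.
      At F: no right child.
      Visit F.
    Visit A.
  Visit Q.
At Y: no right child.
Visit Y.

M, R, J, S, B, C, T, V, F, A, Q, Y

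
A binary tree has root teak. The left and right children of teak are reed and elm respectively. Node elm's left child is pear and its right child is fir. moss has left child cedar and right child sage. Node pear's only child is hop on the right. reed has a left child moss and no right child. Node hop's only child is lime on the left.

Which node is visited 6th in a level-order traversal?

Level-order visits nodes level by level from the root, left to right within each level.
Level 0: teak
Level 1: reed, elm
Level 2: moss, pear, fir
Level 3: cedar, sage, hop
Level 4: lime
Full level-order sequence: teak, reed, elm, moss, pear, fir, cedar, sage, hop, lime.

fir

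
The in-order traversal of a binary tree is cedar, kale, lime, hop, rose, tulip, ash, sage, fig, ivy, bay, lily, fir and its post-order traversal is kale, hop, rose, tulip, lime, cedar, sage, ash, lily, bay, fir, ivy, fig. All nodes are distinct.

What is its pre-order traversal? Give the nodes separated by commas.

The last element of post-order is the root; it splits in-order into left and right subtrees.
Root fig: left subtree has 8 nodes {cedar, kale, lime, hop, rose, tulip, ash, sage}, right has 4 {ivy, bay, lily, fir}.
  Root ash: left subtree has 6 nodes {cedar, kale, lime, hop, rose, tulip}, right has 1 {sage}.
    Root cedar: left subtree has 0 nodes { }, right has 5 {kale, lime, hop, rose, tulip}.
      Root lime: left subtree has 1 node {kale}, right has 3 {hop, rose, tulip}.
        Root tulip: left subtree has 2 nodes {hop, rose}, right has 0 { }.
          Root rose: left subtree has 1 node {hop}, right has 0 { }.
  Root ivy: left subtree has 0 nodes { }, right has 3 {bay, lily, fir}.
    Root fir: left subtree has 2 nodes {bay, lily}, right has 0 { }.
      Root bay: left subtree has 0 nodes { }, right has 1 {lily}.

fig, ash, cedar, lime, kale, tulip, rose, hop, sage, ivy, fir, bay, lily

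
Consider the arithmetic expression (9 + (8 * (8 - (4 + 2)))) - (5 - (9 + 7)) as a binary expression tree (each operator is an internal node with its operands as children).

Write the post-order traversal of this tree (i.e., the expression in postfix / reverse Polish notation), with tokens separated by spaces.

9 8 8 4 2 + - * + 5 9 7 + - -

Post-order on an expression tree gives postfix notation: for each operator, emit left operand, right operand, then the operator.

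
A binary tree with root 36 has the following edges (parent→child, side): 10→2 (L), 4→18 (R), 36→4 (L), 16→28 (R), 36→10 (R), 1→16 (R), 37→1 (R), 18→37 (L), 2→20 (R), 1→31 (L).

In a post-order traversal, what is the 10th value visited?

Post-order visits the left subtree, then the right subtree, then the node.
At 36: go left to 4.
  At 4: no left child.
  At 4: go right to 18.
    At 18: go left to 37.
      At 37: no left child.
      At 37: go right to 1.
        At 1: go left to 31.
          31 is a leaf — visit 31.
        At 1: go right to 16.
          At 16: no left child.
          At 16: go right to 28.
            28 is a leaf — visit 28.
          Visit 16.
        Visit 1.
      Visit 37.
    At 18: no right child.
    Visit 18.
  Visit 4.
At 36: go right to 10.
  At 10: go left to 2.
    At 2: no left child.
    At 2: go right to 20.
      20 is a leaf — visit 20.
    Visit 2.
  At 10: no right child.
  Visit 10.
Visit 36.
Full post-order sequence: 31, 28, 16, 1, 37, 18, 4, 20, 2, 10, 36.

10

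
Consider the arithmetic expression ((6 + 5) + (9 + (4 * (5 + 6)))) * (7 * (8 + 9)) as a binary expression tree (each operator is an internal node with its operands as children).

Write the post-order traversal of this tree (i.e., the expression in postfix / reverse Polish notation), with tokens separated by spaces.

Post-order on an expression tree gives postfix notation: for each operator, emit left operand, right operand, then the operator.

6 5 + 9 4 5 6 + * + + 7 8 9 + * *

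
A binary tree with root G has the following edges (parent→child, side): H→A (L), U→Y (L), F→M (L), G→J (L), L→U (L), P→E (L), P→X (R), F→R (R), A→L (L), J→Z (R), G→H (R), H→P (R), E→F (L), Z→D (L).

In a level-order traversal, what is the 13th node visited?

Level-order visits nodes level by level from the root, left to right within each level.
Level 0: G
Level 1: J, H
Level 2: Z, A, P
Level 3: D, L, E, X
Level 4: U, F
Level 5: Y, M, R
Full level-order sequence: G, J, H, Z, A, P, D, L, E, X, U, F, Y, M, R.

Y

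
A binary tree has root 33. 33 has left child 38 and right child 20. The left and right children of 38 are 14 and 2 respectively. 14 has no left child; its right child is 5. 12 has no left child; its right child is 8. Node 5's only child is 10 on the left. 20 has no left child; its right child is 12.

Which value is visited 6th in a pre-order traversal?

Pre-order visits the node, then its left subtree, then its right subtree.
Visit 33.
At 33: go left to 38.
  Visit 38.
  At 38: go left to 14.
    Visit 14.
    At 14: no left child.
    At 14: go right to 5.
      Visit 5.
      At 5: go left to 10.
        10 is a leaf — visit 10.
      At 5: no right child.
  At 38: go right to 2.
    2 is a leaf — visit 2.
At 33: go right to 20.
  Visit 20.
  At 20: no left child.
  At 20: go right to 12.
    Visit 12.
    At 12: no left child.
    At 12: go right to 8.
      8 is a leaf — visit 8.
Full pre-order sequence: 33, 38, 14, 5, 10, 2, 20, 12, 8.

2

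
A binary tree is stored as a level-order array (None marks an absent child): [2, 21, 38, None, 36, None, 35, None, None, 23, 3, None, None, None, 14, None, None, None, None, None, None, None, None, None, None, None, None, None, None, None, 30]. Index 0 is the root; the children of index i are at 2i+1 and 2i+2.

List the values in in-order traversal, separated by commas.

21, 23, 36, 3, 2, 38, 35, 14, 30

In-order visits the left subtree, then the node, then the right subtree.
At 2: go left to 21.
  At 21: no left child.
  Visit 21.
  At 21: go right to 36.
    At 36: go left to 23.
      23 is a leaf — visit 23.
    Visit 36.
    At 36: go right to 3.
      3 is a leaf — visit 3.
Visit 2.
At 2: go right to 38.
  At 38: no left child.
  Visit 38.
  At 38: go right to 35.
    At 35: no left child.
    Visit 35.
    At 35: go right to 14.
      At 14: no left child.
      Visit 14.
      At 14: go right to 30.
        30 is a leaf — visit 30.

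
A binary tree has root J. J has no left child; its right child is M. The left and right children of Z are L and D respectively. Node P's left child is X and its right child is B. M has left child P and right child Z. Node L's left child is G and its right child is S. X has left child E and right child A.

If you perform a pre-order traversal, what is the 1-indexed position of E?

5

Pre-order visits the node, then its left subtree, then its right subtree.
Visit J.
At J: no left child.
At J: go right to M.
  Visit M.
  At M: go left to P.
    Visit P.
    At P: go left to X.
      Visit X.
      At X: go left to E.
        E is a leaf — visit E.
      At X: go right to A.
        A is a leaf — visit A.
    At P: go right to B.
      B is a leaf — visit B.
  At M: go right to Z.
    Visit Z.
    At Z: go left to L.
      Visit L.
      At L: go left to G.
        G is a leaf — visit G.
      At L: go right to S.
        S is a leaf — visit S.
    At Z: go right to D.
      D is a leaf — visit D.
Full pre-order sequence: J, M, P, X, E, A, B, Z, L, G, S, D.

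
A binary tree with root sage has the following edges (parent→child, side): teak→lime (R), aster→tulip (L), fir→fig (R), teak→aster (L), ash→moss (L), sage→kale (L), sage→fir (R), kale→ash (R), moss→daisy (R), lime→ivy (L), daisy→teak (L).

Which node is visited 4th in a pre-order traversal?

moss

Pre-order visits the node, then its left subtree, then its right subtree.
Visit sage.
At sage: go left to kale.
  Visit kale.
  At kale: no left child.
  At kale: go right to ash.
    Visit ash.
    At ash: go left to moss.
      Visit moss.
      At moss: no left child.
      At moss: go right to daisy.
        Visit daisy.
        At daisy: go left to teak.
          Visit teak.
          At teak: go left to aster.
            Visit aster.
            At aster: go left to tulip.
              tulip is a leaf — visit tulip.
            At aster: no right child.
          At teak: go right to lime.
            Visit lime.
            At lime: go left to ivy.
              ivy is a leaf — visit ivy.
            At lime: no right child.
        At daisy: no right child.
    At ash: no right child.
At sage: go right to fir.
  Visit fir.
  At fir: no left child.
  At fir: go right to fig.
    fig is a leaf — visit fig.
Full pre-order sequence: sage, kale, ash, moss, daisy, teak, aster, tulip, lime, ivy, fir, fig.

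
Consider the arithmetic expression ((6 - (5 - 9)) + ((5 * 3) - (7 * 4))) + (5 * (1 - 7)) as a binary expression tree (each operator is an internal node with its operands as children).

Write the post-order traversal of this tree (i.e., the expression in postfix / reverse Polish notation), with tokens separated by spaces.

6 5 9 - - 5 3 * 7 4 * - + 5 1 7 - * +

Post-order on an expression tree gives postfix notation: for each operator, emit left operand, right operand, then the operator.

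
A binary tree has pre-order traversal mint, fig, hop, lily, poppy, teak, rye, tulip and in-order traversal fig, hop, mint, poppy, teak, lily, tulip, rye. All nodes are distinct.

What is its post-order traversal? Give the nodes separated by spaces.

The first element of pre-order is the root; it splits in-order into left and right subtrees.
Root mint: left subtree has 2 nodes {fig, hop}, right has 5 {poppy, teak, lily, tulip, rye}.
  Root fig: left subtree has 0 nodes { }, right has 1 {hop}.
  Root lily: left subtree has 2 nodes {poppy, teak}, right has 2 {tulip, rye}.
    Root poppy: left subtree has 0 nodes { }, right has 1 {teak}.
    Root rye: left subtree has 1 node {tulip}, right has 0 { }.

hop fig teak poppy tulip rye lily mint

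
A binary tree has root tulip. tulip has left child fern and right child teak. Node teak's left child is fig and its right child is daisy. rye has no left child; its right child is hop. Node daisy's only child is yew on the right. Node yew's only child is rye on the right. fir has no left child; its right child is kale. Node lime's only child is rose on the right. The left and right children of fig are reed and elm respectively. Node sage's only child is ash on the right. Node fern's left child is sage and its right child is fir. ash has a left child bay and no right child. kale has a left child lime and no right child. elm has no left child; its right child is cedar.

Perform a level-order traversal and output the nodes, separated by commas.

tulip, fern, teak, sage, fir, fig, daisy, ash, kale, reed, elm, yew, bay, lime, cedar, rye, rose, hop

Level-order visits nodes level by level from the root, left to right within each level.
Level 0: tulip
Level 1: fern, teak
Level 2: sage, fir, fig, daisy
Level 3: ash, kale, reed, elm, yew
Level 4: bay, lime, cedar, rye
Level 5: rose, hop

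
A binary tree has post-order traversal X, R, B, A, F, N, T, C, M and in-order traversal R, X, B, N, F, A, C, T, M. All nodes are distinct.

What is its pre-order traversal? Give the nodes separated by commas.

M, C, N, B, R, X, F, A, T

The last element of post-order is the root; it splits in-order into left and right subtrees.
Root M: left subtree has 8 nodes {R, X, B, N, F, A, C, T}, right has 0 { }.
  Root C: left subtree has 6 nodes {R, X, B, N, F, A}, right has 1 {T}.
    Root N: left subtree has 3 nodes {R, X, B}, right has 2 {F, A}.
      Root B: left subtree has 2 nodes {R, X}, right has 0 { }.
        Root R: left subtree has 0 nodes { }, right has 1 {X}.
      Root F: left subtree has 0 nodes { }, right has 1 {A}.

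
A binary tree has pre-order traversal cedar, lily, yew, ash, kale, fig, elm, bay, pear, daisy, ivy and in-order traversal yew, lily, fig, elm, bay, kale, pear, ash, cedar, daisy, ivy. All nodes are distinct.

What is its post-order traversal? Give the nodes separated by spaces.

The first element of pre-order is the root; it splits in-order into left and right subtrees.
Root cedar: left subtree has 8 nodes {yew, lily, fig, elm, bay, kale, pear, ash}, right has 2 {daisy, ivy}.
  Root lily: left subtree has 1 node {yew}, right has 6 {fig, elm, bay, kale, pear, ash}.
    Root ash: left subtree has 5 nodes {fig, elm, bay, kale, pear}, right has 0 { }.
      Root kale: left subtree has 3 nodes {fig, elm, bay}, right has 1 {pear}.
        Root fig: left subtree has 0 nodes { }, right has 2 {elm, bay}.
          Root elm: left subtree has 0 nodes { }, right has 1 {bay}.
  Root daisy: left subtree has 0 nodes { }, right has 1 {ivy}.

yew bay elm fig pear kale ash lily ivy daisy cedar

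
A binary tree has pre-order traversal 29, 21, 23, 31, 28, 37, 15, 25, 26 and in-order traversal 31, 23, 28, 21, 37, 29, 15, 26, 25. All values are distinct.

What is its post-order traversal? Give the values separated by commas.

The first element of pre-order is the root; it splits in-order into left and right subtrees.
Root 29: left subtree has 5 nodes {31, 23, 28, 21, 37}, right has 3 {15, 26, 25}.
  Root 21: left subtree has 3 nodes {31, 23, 28}, right has 1 {37}.
    Root 23: left subtree has 1 node {31}, right has 1 {28}.
  Root 15: left subtree has 0 nodes { }, right has 2 {26, 25}.
    Root 25: left subtree has 1 node {26}, right has 0 { }.

31, 28, 23, 37, 21, 26, 25, 15, 29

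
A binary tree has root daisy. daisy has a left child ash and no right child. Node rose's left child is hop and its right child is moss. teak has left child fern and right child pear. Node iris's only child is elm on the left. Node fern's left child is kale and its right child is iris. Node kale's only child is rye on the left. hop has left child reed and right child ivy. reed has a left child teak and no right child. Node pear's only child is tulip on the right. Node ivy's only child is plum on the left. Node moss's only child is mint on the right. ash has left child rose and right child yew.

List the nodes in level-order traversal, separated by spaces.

daisy ash rose yew hop moss reed ivy mint teak plum fern pear kale iris tulip rye elm

Level-order visits nodes level by level from the root, left to right within each level.
Level 0: daisy
Level 1: ash
Level 2: rose, yew
Level 3: hop, moss
Level 4: reed, ivy, mint
Level 5: teak, plum
Level 6: fern, pear
Level 7: kale, iris, tulip
Level 8: rye, elm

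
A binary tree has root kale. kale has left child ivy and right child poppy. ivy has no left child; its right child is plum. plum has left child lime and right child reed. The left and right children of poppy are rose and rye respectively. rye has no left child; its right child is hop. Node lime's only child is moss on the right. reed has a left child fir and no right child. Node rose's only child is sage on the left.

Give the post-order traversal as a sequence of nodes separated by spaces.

Post-order visits the left subtree, then the right subtree, then the node.
At kale: go left to ivy.
  At ivy: no left child.
  At ivy: go right to plum.
    At plum: go left to lime.
      At lime: no left child.
      At lime: go right to moss.
        moss is a leaf — visit moss.
      Visit lime.
    At plum: go right to reed.
      At reed: go left to fir.
        fir is a leaf — visit fir.
      At reed: no right child.
      Visit reed.
    Visit plum.
  Visit ivy.
At kale: go right to poppy.
  At poppy: go left to rose.
    At rose: go left to sage.
      sage is a leaf — visit sage.
    At rose: no right child.
    Visit rose.
  At poppy: go right to rye.
    At rye: no left child.
    At rye: go right to hop.
      hop is a leaf — visit hop.
    Visit rye.
  Visit poppy.
Visit kale.

moss lime fir reed plum ivy sage rose hop rye poppy kale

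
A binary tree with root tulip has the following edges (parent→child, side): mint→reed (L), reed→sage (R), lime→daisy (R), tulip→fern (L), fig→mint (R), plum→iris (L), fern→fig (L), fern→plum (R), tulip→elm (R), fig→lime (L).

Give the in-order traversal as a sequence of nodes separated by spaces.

lime daisy fig reed sage mint fern iris plum tulip elm

In-order visits the left subtree, then the node, then the right subtree.
At tulip: go left to fern.
  At fern: go left to fig.
    At fig: go left to lime.
      At lime: no left child.
      Visit lime.
      At lime: go right to daisy.
        daisy is a leaf — visit daisy.
    Visit fig.
    At fig: go right to mint.
      At mint: go left to reed.
        At reed: no left child.
        Visit reed.
        At reed: go right to sage.
          sage is a leaf — visit sage.
      Visit mint.
      At mint: no right child.
  Visit fern.
  At fern: go right to plum.
    At plum: go left to iris.
      iris is a leaf — visit iris.
    Visit plum.
    At plum: no right child.
Visit tulip.
At tulip: go right to elm.
  elm is a leaf — visit elm.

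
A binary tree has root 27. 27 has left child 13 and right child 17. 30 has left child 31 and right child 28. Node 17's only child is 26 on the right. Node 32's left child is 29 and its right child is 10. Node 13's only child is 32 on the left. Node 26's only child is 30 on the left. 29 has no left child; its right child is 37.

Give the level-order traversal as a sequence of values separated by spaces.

Level-order visits nodes level by level from the root, left to right within each level.
Level 0: 27
Level 1: 13, 17
Level 2: 32, 26
Level 3: 29, 10, 30
Level 4: 37, 31, 28

27 13 17 32 26 29 10 30 37 31 28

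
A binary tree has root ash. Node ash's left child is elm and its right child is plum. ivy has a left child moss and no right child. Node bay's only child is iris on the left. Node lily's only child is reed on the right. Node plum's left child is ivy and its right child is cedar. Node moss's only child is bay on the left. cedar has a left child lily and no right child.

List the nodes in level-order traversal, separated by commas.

ash, elm, plum, ivy, cedar, moss, lily, bay, reed, iris

Level-order visits nodes level by level from the root, left to right within each level.
Level 0: ash
Level 1: elm, plum
Level 2: ivy, cedar
Level 3: moss, lily
Level 4: bay, reed
Level 5: iris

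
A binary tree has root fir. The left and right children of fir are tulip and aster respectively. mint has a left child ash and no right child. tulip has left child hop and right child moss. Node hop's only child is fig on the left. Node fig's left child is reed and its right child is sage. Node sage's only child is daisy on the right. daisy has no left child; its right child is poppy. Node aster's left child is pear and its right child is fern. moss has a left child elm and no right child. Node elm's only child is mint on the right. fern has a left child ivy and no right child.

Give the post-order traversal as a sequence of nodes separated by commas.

reed, poppy, daisy, sage, fig, hop, ash, mint, elm, moss, tulip, pear, ivy, fern, aster, fir

Post-order visits the left subtree, then the right subtree, then the node.
At fir: go left to tulip.
  At tulip: go left to hop.
    At hop: go left to fig.
      At fig: go left to reed.
        reed is a leaf — visit reed.
      At fig: go right to sage.
        At sage: no left child.
        At sage: go right to daisy.
          At daisy: no left child.
          At daisy: go right to poppy.
            poppy is a leaf — visit poppy.
          Visit daisy.
        Visit sage.
      Visit fig.
    At hop: no right child.
    Visit hop.
  At tulip: go right to moss.
    At moss: go left to elm.
      At elm: no left child.
      At elm: go right to mint.
        At mint: go left to ash.
          ash is a leaf — visit ash.
        At mint: no right child.
        Visit mint.
      Visit elm.
    At moss: no right child.
    Visit moss.
  Visit tulip.
At fir: go right to aster.
  At aster: go left to pear.
    pear is a leaf — visit pear.
  At aster: go right to fern.
    At fern: go left to ivy.
      ivy is a leaf — visit ivy.
    At fern: no right child.
    Visit fern.
  Visit aster.
Visit fir.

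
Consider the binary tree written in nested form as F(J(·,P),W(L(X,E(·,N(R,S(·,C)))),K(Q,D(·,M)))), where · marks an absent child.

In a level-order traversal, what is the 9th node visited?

Level-order visits nodes level by level from the root, left to right within each level.
Level 0: F
Level 1: J, W
Level 2: P, L, K
Level 3: X, E, Q, D
Level 4: N, M
Level 5: R, S
Level 6: C
Full level-order sequence: F, J, W, P, L, K, X, E, Q, D, N, M, R, S, C.

Q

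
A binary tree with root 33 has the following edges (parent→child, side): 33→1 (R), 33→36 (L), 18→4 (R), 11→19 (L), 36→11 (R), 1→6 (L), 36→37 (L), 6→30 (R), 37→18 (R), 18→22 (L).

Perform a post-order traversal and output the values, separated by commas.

Post-order visits the left subtree, then the right subtree, then the node.
At 33: go left to 36.
  At 36: go left to 37.
    At 37: no left child.
    At 37: go right to 18.
      At 18: go left to 22.
        22 is a leaf — visit 22.
      At 18: go right to 4.
        4 is a leaf — visit 4.
      Visit 18.
    Visit 37.
  At 36: go right to 11.
    At 11: go left to 19.
      19 is a leaf — visit 19.
    At 11: no right child.
    Visit 11.
  Visit 36.
At 33: go right to 1.
  At 1: go left to 6.
    At 6: no left child.
    At 6: go right to 30.
      30 is a leaf — visit 30.
    Visit 6.
  At 1: no right child.
  Visit 1.
Visit 33.

22, 4, 18, 37, 19, 11, 36, 30, 6, 1, 33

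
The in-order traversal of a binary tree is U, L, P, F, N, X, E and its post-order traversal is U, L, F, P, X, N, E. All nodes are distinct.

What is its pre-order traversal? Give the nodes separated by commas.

The last element of post-order is the root; it splits in-order into left and right subtrees.
Root E: left subtree has 6 nodes {U, L, P, F, N, X}, right has 0 { }.
  Root N: left subtree has 4 nodes {U, L, P, F}, right has 1 {X}.
    Root P: left subtree has 2 nodes {U, L}, right has 1 {F}.
      Root L: left subtree has 1 node {U}, right has 0 { }.

E, N, P, L, U, F, X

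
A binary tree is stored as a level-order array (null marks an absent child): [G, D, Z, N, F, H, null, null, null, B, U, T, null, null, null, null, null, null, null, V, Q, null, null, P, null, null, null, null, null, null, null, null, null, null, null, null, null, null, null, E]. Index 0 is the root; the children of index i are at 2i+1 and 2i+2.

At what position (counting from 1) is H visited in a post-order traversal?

11

Post-order visits the left subtree, then the right subtree, then the node.
At G: go left to D.
  At D: go left to N.
    N is a leaf — visit N.
  At D: go right to F.
    At F: go left to B.
      At B: go left to V.
        At V: go left to E.
          E is a leaf — visit E.
        At V: no right child.
        Visit V.
      At B: go right to Q.
        Q is a leaf — visit Q.
      Visit B.
    At F: go right to U.
      U is a leaf — visit U.
    Visit F.
  Visit D.
At G: go right to Z.
  At Z: go left to H.
    At H: go left to T.
      At T: go left to P.
        P is a leaf — visit P.
      At T: no right child.
      Visit T.
    At H: no right child.
    Visit H.
  At Z: no right child.
  Visit Z.
Visit G.
Full post-order sequence: N, E, V, Q, B, U, F, D, P, T, H, Z, G.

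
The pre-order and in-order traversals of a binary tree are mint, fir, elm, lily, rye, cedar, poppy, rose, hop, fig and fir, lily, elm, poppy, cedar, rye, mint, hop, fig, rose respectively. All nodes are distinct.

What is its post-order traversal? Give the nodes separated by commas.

The first element of pre-order is the root; it splits in-order into left and right subtrees.
Root mint: left subtree has 6 nodes {fir, lily, elm, poppy, cedar, rye}, right has 3 {hop, fig, rose}.
  Root fir: left subtree has 0 nodes { }, right has 5 {lily, elm, poppy, cedar, rye}.
    Root elm: left subtree has 1 node {lily}, right has 3 {poppy, cedar, rye}.
      Root rye: left subtree has 2 nodes {poppy, cedar}, right has 0 { }.
        Root cedar: left subtree has 1 node {poppy}, right has 0 { }.
  Root rose: left subtree has 2 nodes {hop, fig}, right has 0 { }.
    Root hop: left subtree has 0 nodes { }, right has 1 {fig}.

lily, poppy, cedar, rye, elm, fir, fig, hop, rose, mint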